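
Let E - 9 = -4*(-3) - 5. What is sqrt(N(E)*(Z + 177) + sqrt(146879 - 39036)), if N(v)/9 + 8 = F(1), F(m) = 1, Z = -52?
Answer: sqrt(-7875 + sqrt(107843)) ≈ 86.871*I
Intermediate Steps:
E = 16 (E = 9 + (-4*(-3) - 5) = 9 + (12 - 5) = 9 + 7 = 16)
N(v) = -63 (N(v) = -72 + 9*1 = -72 + 9 = -63)
sqrt(N(E)*(Z + 177) + sqrt(146879 - 39036)) = sqrt(-63*(-52 + 177) + sqrt(146879 - 39036)) = sqrt(-63*125 + sqrt(107843)) = sqrt(-7875 + sqrt(107843))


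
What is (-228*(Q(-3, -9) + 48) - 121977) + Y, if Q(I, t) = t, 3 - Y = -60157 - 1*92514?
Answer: 21805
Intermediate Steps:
Y = 152674 (Y = 3 - (-60157 - 1*92514) = 3 - (-60157 - 92514) = 3 - 1*(-152671) = 3 + 152671 = 152674)
(-228*(Q(-3, -9) + 48) - 121977) + Y = (-228*(-9 + 48) - 121977) + 152674 = (-228*39 - 121977) + 152674 = (-8892 - 121977) + 152674 = -130869 + 152674 = 21805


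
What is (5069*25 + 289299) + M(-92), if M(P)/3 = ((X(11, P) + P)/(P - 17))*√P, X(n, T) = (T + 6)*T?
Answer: 416024 - 46920*I*√23/109 ≈ 4.1602e+5 - 2064.4*I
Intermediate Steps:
X(n, T) = T*(6 + T) (X(n, T) = (6 + T)*T = T*(6 + T))
M(P) = 3*√P*(P + P*(6 + P))/(-17 + P) (M(P) = 3*(((P*(6 + P) + P)/(P - 17))*√P) = 3*(((P + P*(6 + P))/(-17 + P))*√P) = 3*(√P*(P + P*(6 + P))/(-17 + P)) = 3*√P*(P + P*(6 + P))/(-17 + P))
(5069*25 + 289299) + M(-92) = (5069*25 + 289299) + 3*(-92)^(3/2)*(7 - 92)/(-17 - 92) = (126725 + 289299) + 3*(-184*I*√23)*(-85)/(-109) = 416024 + 3*(-184*I*√23)*(-1/109)*(-85) = 416024 - 46920*I*√23/109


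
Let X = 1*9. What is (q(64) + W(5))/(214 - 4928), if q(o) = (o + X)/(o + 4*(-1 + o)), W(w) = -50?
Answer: 15727/1489624 ≈ 0.010558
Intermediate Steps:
X = 9
q(o) = (9 + o)/(-4 + 5*o) (q(o) = (o + 9)/(o + 4*(-1 + o)) = (9 + o)/(o + (-4 + 4*o)) = (9 + o)/(-4 + 5*o))
(q(64) + W(5))/(214 - 4928) = ((9 + 64)/(-4 + 5*64) - 50)/(214 - 4928) = (73/(-4 + 320) - 50)/(-4714) = (73/316 - 50)*(-1/4714) = -15727/316*(-1/4714) = 15727/1489624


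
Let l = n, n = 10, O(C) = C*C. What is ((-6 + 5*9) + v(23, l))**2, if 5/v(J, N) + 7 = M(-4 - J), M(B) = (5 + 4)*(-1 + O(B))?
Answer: 2606306704/1713481 ≈ 1521.1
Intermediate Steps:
O(C) = C**2
M(B) = -9 + 9*B**2 (M(B) = (5 + 4)*(-1 + B**2) = 9*(-1 + B**2) = -9 + 9*B**2)
l = 10
v(J, N) = 5/(-16 + 9*(-4 - J)**2) (v(J, N) = 5/(-7 + (-9 + 9*(-4 - J)**2)) = 5/(-16 + 9*(-4 - J)**2))
((-6 + 5*9) + v(23, l))**2 = ((-6 + 5*9) + 5/(-16 + 9*(4 + 23)**2))**2 = ((-6 + 45) + 5/(-16 + 9*27**2))**2 = (39 + 5/(-16 + 9*729))**2 = (39 + 5/(-16 + 6561))**2 = (39 + 5/6545)**2 = (39 + 5*(1/6545))**2 = (39 + 1/1309)**2 = (51052/1309)**2 = 2606306704/1713481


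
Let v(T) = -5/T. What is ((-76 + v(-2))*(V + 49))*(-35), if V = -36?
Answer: 66885/2 ≈ 33443.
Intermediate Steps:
((-76 + v(-2))*(V + 49))*(-35) = ((-76 - 5/(-2))*(-36 + 49))*(-35) = ((-76 - 5*(-1/2))*13)*(-35) = ((-76 + 5/2)*13)*(-35) = -147/2*13*(-35) = -1911/2*(-35) = 66885/2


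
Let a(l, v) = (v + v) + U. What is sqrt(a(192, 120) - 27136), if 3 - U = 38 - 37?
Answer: I*sqrt(26894) ≈ 163.99*I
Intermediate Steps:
U = 2 (U = 3 - (38 - 37) = 3 - 1*1 = 3 - 1 = 2)
a(l, v) = 2 + 2*v (a(l, v) = (v + v) + 2 = 2*v + 2 = 2 + 2*v)
sqrt(a(192, 120) - 27136) = sqrt((2 + 2*120) - 27136) = sqrt((2 + 240) - 27136) = sqrt(242 - 27136) = sqrt(-26894) = I*sqrt(26894)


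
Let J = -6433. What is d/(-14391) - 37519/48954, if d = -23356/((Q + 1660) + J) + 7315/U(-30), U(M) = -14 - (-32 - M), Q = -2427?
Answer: -3733559911/5154856200 ≈ -0.72428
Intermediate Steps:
U(M) = 18 + M (U(M) = -14 + (32 + M) = 18 + M)
d = -1091411/1800 (d = -23356/((-2427 + 1660) - 6433) + 7315/(18 - 30) = -23356/(-767 - 6433) + 7315/(-12) = -23356/(-7200) + 7315*(-1/12) = -23356*(-1/7200) - 7315/12 = 5839/1800 - 7315/12 = -1091411/1800 ≈ -606.34)
d/(-14391) - 37519/48954 = -1091411/1800/(-14391) - 37519/48954 = -1091411/1800*(-1/14391) - 37519*1/48954 = 1091411/25903800 - 37519/48954 = -3733559911/5154856200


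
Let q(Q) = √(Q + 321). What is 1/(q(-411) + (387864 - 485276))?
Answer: -48706/4744548917 - 3*I*√10/9489097834 ≈ -1.0266e-5 - 9.9976e-10*I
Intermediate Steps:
q(Q) = √(321 + Q)
1/(q(-411) + (387864 - 485276)) = 1/(√(321 - 411) + (387864 - 485276)) = 1/(√(-90) - 97412) = 1/(3*I*√10 - 97412) = 1/(-97412 + 3*I*√10)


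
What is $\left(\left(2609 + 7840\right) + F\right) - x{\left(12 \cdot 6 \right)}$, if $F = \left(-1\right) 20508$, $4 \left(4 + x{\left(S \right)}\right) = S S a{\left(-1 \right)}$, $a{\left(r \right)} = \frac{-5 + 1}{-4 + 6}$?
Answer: $-7463$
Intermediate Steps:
$a{\left(r \right)} = -2$ ($a{\left(r \right)} = - \frac{4}{2} = \left(-4\right) \frac{1}{2} = -2$)
$x{\left(S \right)} = -4 - \frac{S^{2}}{2}$ ($x{\left(S \right)} = -4 + \frac{S S \left(-2\right)}{4} = -4 + \frac{S^{2} \left(-2\right)}{4} = -4 + \frac{\left(-2\right) S^{2}}{4} = -4 - \frac{S^{2}}{2}$)
$F = -20508$
$\left(\left(2609 + 7840\right) + F\right) - x{\left(12 \cdot 6 \right)} = \left(\left(2609 + 7840\right) - 20508\right) - \left(-4 - \frac{\left(12 \cdot 6\right)^{2}}{2}\right) = \left(10449 - 20508\right) - \left(-4 - \frac{72^{2}}{2}\right) = -10059 - \left(-4 - 2592\right) = -10059 - -2596 = -10059 + 2596 = -7463$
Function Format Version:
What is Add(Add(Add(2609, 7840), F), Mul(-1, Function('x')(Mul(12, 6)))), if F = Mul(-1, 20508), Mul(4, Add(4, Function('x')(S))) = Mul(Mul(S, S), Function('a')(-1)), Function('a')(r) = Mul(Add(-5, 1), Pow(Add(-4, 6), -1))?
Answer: -7463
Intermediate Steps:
Function('a')(r) = -2 (Function('a')(r) = Mul(-4, Pow(2, -1)) = Mul(-4, Rational(1, 2)) = -2)
Function('x')(S) = Add(-4, Mul(Rational(-1, 2), Pow(S, 2))) (Function('x')(S) = Add(-4, Mul(Rational(1, 4), Mul(Mul(S, S), -2))) = Add(-4, Mul(Rational(1, 4), Mul(Pow(S, 2), -2))) = Add(-4, Mul(Rational(1, 4), Mul(-2, Pow(S, 2)))) = Add(-4, Mul(Rational(-1, 2), Pow(S, 2))))
F = -20508
Add(Add(Add(2609, 7840), F), Mul(-1, Function('x')(Mul(12, 6)))) = Add(Add(Add(2609, 7840), -20508), Mul(-1, Add(-4, Mul(Rational(-1, 2), Pow(Mul(12, 6), 2))))) = Add(Add(10449, -20508), Mul(-1, Add(-4, Mul(Rational(-1, 2), Pow(72, 2))))) = Add(-10059, Mul(-1, Add(-4, Mul(Rational(-1, 2), 5184)))) = Add(-10059, Mul(-1, Add(-4, -2592))) = Add(-10059, Mul(-1, -2596)) = Add(-10059, 2596) = -7463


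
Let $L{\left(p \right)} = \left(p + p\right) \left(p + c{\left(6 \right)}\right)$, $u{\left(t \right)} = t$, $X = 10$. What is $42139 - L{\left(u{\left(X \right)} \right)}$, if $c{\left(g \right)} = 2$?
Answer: $41899$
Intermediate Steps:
$L{\left(p \right)} = 2 p \left(2 + p\right)$ ($L{\left(p \right)} = \left(p + p\right) \left(p + 2\right) = 2 p \left(2 + p\right)$)
$42139 - L{\left(u{\left(X \right)} \right)} = 42139 - 2 \cdot 10 \left(2 + 10\right) = 42139 - 2 \cdot 10 \cdot 12 = 42139 - 240 = 41899$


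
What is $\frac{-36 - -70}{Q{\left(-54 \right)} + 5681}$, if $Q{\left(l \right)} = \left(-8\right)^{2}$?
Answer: $\frac{34}{5745} \approx 0.0059182$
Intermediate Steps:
$Q{\left(l \right)} = 64$
$\frac{-36 - -70}{Q{\left(-54 \right)} + 5681} = \frac{-36 - -70}{64 + 5681} = \frac{-36 + 70}{5745} = 34 \cdot \frac{1}{5745} = \frac{34}{5745}$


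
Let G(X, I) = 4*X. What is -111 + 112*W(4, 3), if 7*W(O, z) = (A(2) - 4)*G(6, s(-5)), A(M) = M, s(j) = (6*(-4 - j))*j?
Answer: -879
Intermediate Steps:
s(j) = j*(-24 - 6*j) (s(j) = (-24 - 6*j)*j = j*(-24 - 6*j))
W(O, z) = -48/7 (W(O, z) = ((2 - 4)*(4*6))/7 = (-2*24)/7 = (⅐)*(-48) = -48/7)
-111 + 112*W(4, 3) = -111 + 112*(-48/7) = -111 - 768 = -879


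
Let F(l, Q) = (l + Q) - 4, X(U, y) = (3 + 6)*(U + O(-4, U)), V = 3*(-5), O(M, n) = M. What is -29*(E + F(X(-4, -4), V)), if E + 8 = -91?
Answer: 5510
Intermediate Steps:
V = -15
X(U, y) = -36 + 9*U (X(U, y) = (3 + 6)*(U - 4) = 9*(-4 + U) = -36 + 9*U)
E = -99 (E = -8 - 91 = -99)
F(l, Q) = -4 + Q + l (F(l, Q) = (Q + l) - 4 = -4 + Q + l)
-29*(E + F(X(-4, -4), V)) = -29*(-99 + (-4 - 15 + (-36 + 9*(-4)))) = -29*(-99 + (-4 - 15 + (-36 - 36))) = -29*(-99 + (-4 - 15 - 72)) = -29*(-99 - 91) = -29*(-190) = 5510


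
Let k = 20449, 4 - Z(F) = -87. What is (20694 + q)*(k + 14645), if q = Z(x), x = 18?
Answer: 729428790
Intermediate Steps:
Z(F) = 91 (Z(F) = 4 - 1*(-87) = 4 + 87 = 91)
q = 91
(20694 + q)*(k + 14645) = (20694 + 91)*(20449 + 14645) = 20785*35094 = 729428790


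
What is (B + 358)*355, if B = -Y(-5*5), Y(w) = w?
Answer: 135965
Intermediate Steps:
B = 25 (B = -(-5)*5 = -1*(-25) = 25)
(B + 358)*355 = (25 + 358)*355 = 383*355 = 135965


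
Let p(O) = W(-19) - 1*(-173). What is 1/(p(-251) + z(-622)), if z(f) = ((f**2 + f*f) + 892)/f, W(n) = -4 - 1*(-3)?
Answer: -311/333838 ≈ -0.00093159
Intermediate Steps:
W(n) = -1 (W(n) = -4 + 3 = -1)
p(O) = 172 (p(O) = -1 - 1*(-173) = -1 + 173 = 172)
z(f) = (892 + 2*f**2)/f (z(f) = ((f**2 + f**2) + 892)/f = (2*f**2 + 892)/f = (892 + 2*f**2)/f)
1/(p(-251) + z(-622)) = 1/(172 + (2*(-622) + 892/(-622))) = 1/(172 + (-1244 + 892*(-1/622))) = 1/(172 + (-1244 - 446/311)) = 1/(172 - 387330/311) = 1/(-333838/311) = -311/333838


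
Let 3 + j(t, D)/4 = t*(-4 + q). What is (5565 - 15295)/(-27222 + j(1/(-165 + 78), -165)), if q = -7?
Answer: 423255/1184657 ≈ 0.35728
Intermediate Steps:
j(t, D) = -12 - 44*t (j(t, D) = -12 + 4*(t*(-4 - 7)) = -12 + 4*(t*(-11)) = -12 + 4*(-11*t) = -12 - 44*t)
(5565 - 15295)/(-27222 + j(1/(-165 + 78), -165)) = (5565 - 15295)/(-27222 + (-12 - 44/(-165 + 78))) = -9730/(-27222 + (-12 - 44/(-87))) = -9730/(-27222 + (-12 - 44*(-1/87))) = -9730/(-27222 + (-12 + 44/87)) = -9730/(-27222 - 1000/87) = -9730/(-2369314/87) = -9730*(-87/2369314) = 423255/1184657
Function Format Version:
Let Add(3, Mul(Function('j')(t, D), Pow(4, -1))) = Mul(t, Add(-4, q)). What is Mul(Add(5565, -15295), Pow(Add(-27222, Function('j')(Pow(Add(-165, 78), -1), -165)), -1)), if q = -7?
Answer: Rational(423255, 1184657) ≈ 0.35728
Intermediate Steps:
Function('j')(t, D) = Add(-12, Mul(-44, t)) (Function('j')(t, D) = Add(-12, Mul(4, Mul(t, Add(-4, -7)))) = Add(-12, Mul(4, Mul(t, -11))) = Add(-12, Mul(4, Mul(-11, t))) = Add(-12, Mul(-44, t)))
Mul(Add(5565, -15295), Pow(Add(-27222, Function('j')(Pow(Add(-165, 78), -1), -165)), -1)) = Mul(Add(5565, -15295), Pow(Add(-27222, Add(-12, Mul(-44, Pow(Add(-165, 78), -1)))), -1)) = Mul(-9730, Pow(Add(-27222, Add(-12, Mul(-44, Pow(-87, -1)))), -1)) = Mul(-9730, Pow(Add(-27222, Add(-12, Mul(-44, Rational(-1, 87)))), -1)) = Mul(-9730, Pow(Add(-27222, Add(-12, Rational(44, 87))), -1)) = Mul(-9730, Pow(Add(-27222, Rational(-1000, 87)), -1)) = Mul(-9730, Pow(Rational(-2369314, 87), -1)) = Mul(-9730, Rational(-87, 2369314)) = Rational(423255, 1184657)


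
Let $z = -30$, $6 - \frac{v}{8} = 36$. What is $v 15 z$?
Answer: $108000$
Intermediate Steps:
$v = -240$ ($v = 48 - 288 = -240$)
$v 15 z = \left(-240\right) 15 \left(-30\right) = \left(-3600\right) \left(-30\right) = 108000$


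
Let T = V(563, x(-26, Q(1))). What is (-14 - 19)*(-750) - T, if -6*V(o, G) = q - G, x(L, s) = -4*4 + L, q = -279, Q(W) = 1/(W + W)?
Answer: 49421/2 ≈ 24711.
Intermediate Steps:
Q(W) = 1/(2*W)
x(L, s) = -16 + L
V(o, G) = 93/2 + G/6 (V(o, G) = -(-279 - G)/6 = 93/2 + G/6)
T = 79/2 (T = 93/2 + (-16 - 26)/6 = 93/2 + (⅙)*(-42) = 93/2 - 7 = 79/2 ≈ 39.500)
(-14 - 19)*(-750) - T = (-14 - 19)*(-750) - 1*79/2 = -33*(-750) - 79/2 = 24750 - 79/2 = 49421/2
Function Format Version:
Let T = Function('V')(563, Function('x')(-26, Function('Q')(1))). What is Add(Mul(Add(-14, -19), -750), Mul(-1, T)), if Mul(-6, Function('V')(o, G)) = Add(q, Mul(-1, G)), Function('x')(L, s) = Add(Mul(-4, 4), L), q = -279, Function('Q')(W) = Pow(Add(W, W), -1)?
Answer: Rational(49421, 2) ≈ 24711.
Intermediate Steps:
Function('Q')(W) = Mul(Rational(1, 2), Pow(W, -1)) (Function('Q')(W) = Pow(Mul(2, W), -1) = Mul(Rational(1, 2), Pow(W, -1)))
Function('x')(L, s) = Add(-16, L)
Function('V')(o, G) = Add(Rational(93, 2), Mul(Rational(1, 6), G)) (Function('V')(o, G) = Mul(Rational(-1, 6), Add(-279, Mul(-1, G))) = Add(Rational(93, 2), Mul(Rational(1, 6), G)))
T = Rational(79, 2) (T = Add(Rational(93, 2), Mul(Rational(1, 6), Add(-16, -26))) = Add(Rational(93, 2), Mul(Rational(1, 6), -42)) = Add(Rational(93, 2), -7) = Rational(79, 2) ≈ 39.500)
Add(Mul(Add(-14, -19), -750), Mul(-1, T)) = Add(Mul(Add(-14, -19), -750), Mul(-1, Rational(79, 2))) = Add(Mul(-33, -750), Rational(-79, 2)) = Add(24750, Rational(-79, 2)) = Rational(49421, 2)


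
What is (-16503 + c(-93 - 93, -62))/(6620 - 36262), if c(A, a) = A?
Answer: 16689/29642 ≈ 0.56302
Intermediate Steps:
(-16503 + c(-93 - 93, -62))/(6620 - 36262) = (-16503 + (-93 - 93))/(6620 - 36262) = (-16503 - 186)/(-29642) = -16689*(-1/29642) = 16689/29642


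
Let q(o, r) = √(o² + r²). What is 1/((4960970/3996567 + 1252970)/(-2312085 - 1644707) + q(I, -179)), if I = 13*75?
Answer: 618655032958445409895605/1919802504266511643821621427987 + 3907335147795737401306689*√982666/3839605008533023287643242855974 ≈ 0.0010091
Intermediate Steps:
I = 975
1/((4960970/3996567 + 1252970)/(-2312085 - 1644707) + q(I, -179)) = 1/((4960970/3996567 + 1252970)/(-2312085 - 1644707) + √(975² + (-179)²)) = 1/((4960970*(1/3996567) + 1252970)/(-3956792) + √(950625 + 32041)) = 1/((4960970/3996567 + 1252970)*(-1/3956792) + √982666) = 1/((5007583514960/3996567)*(-1/3956792) + √982666) = 1/(-625947939370/1976698041633 + √982666)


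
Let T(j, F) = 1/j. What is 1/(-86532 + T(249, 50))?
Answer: -249/21546467 ≈ -1.1556e-5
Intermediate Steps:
1/(-86532 + T(249, 50)) = 1/(-86532 + 1/249) = 1/(-21546467/249) = -249/21546467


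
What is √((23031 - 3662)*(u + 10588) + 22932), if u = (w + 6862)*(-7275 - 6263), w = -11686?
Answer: 8*√19767850438 ≈ 1.1248e+6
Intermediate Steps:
u = 65307312 (u = (-11686 + 6862)*(-7275 - 6263) = -4824*(-13538) = 65307312)
√((23031 - 3662)*(u + 10588) + 22932) = √((23031 - 3662)*(65307312 + 10588) + 22932) = √(19369*65317900 + 22932) = √(1265142405100 + 22932) = √1265142428032 = 8*√19767850438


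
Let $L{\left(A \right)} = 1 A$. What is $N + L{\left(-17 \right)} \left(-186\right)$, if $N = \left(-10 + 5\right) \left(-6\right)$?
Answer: $3192$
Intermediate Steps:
$N = 30$ ($N = \left(-5\right) \left(-6\right) = 30$)
$L{\left(A \right)} = A$
$N + L{\left(-17 \right)} \left(-186\right) = 30 - -3162 = 30 + 3162 = 3192$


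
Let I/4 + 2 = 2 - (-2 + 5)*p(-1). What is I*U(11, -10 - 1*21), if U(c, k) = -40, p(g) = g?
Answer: -480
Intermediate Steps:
I = 12 (I = -8 + 4*(2 - (-2 + 5)*(-1)) = -8 + 4*(2 - 3*(-1)) = -8 + 4*(2 - 1*(-3)) = -8 + 4*(2 + 3) = -8 + 4*5 = -8 + 20 = 12)
I*U(11, -10 - 1*21) = 12*(-40) = -480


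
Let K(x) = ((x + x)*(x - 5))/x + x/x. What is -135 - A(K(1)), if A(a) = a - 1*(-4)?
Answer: -132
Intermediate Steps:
K(x) = -9 + 2*x (K(x) = ((2*x)*(-5 + x))/x + 1 = (2*x*(-5 + x))/x + 1 = (-10 + 2*x) + 1 = -9 + 2*x)
A(a) = 4 + a (A(a) = a + 4 = 4 + a)
-135 - A(K(1)) = -135 - (4 + (-9 + 2*1)) = -135 - (4 + (-9 + 2)) = -135 - (4 - 7) = -135 - 1*(-3) = -135 + 3 = -132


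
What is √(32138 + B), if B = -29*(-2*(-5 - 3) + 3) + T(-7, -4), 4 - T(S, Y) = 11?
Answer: 2*√7895 ≈ 177.71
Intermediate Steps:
T(S, Y) = -7 (T(S, Y) = 4 - 1*11 = 4 - 11 = -7)
B = -558 (B = -29*(-2*(-5 - 3) + 3) - 7 = -29*(-2*(-8) + 3) - 7 = -29*(16 + 3) - 7 = -29*19 - 7 = -551 - 7 = -558)
√(32138 + B) = √(32138 - 558) = √31580 = 2*√7895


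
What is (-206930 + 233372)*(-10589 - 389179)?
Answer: -10570665456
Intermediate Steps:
(-206930 + 233372)*(-10589 - 389179) = 26442*(-399768) = -10570665456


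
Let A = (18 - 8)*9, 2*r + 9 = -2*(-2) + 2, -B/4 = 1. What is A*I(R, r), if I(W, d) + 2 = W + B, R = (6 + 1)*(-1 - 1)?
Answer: -1800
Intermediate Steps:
B = -4 (B = -4*1 = -4)
R = -14 (R = 7*(-2) = -14)
r = -3/2 (r = -9/2 + (-2*(-2) + 2)/2 = -9/2 + (4 + 2)/2 = -9/2 + (1/2)*6 = -9/2 + 3 = -3/2 ≈ -1.5000)
I(W, d) = -6 + W (I(W, d) = -2 + (W - 4) = -2 + (-4 + W) = -6 + W)
A = 90 (A = 10*9 = 90)
A*I(R, r) = 90*(-6 - 14) = 90*(-20) = -1800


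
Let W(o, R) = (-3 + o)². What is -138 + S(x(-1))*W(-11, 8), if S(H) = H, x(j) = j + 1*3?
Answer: 254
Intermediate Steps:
x(j) = 3 + j (x(j) = j + 3 = 3 + j)
-138 + S(x(-1))*W(-11, 8) = -138 + (3 - 1)*(-3 - 11)² = -138 + 2*(-14)² = -138 + 2*196 = -138 + 392 = 254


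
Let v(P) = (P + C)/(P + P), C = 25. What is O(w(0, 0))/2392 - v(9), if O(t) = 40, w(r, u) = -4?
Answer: -5038/2691 ≈ -1.8722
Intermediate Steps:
v(P) = (25 + P)/(2*P) (v(P) = (P + 25)/(P + P) = (25 + P)/((2*P)) = (25 + P)*(1/(2*P)) = (25 + P)/(2*P))
O(w(0, 0))/2392 - v(9) = 40/2392 - (25 + 9)/(2*9) = 40*(1/2392) - 34/(2*9) = 5/299 - 1*17/9 = 5/299 - 17/9 = -5038/2691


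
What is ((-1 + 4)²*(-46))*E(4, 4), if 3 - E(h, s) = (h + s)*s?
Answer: 12006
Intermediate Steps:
E(h, s) = 3 - s*(h + s) (E(h, s) = 3 - (h + s)*s = 3 - s*(h + s))
((-1 + 4)²*(-46))*E(4, 4) = ((-1 + 4)²*(-46))*(3 - 1*4² - 1*4*4) = (3²*(-46))*(3 - 1*16 - 16) = (9*(-46))*(3 - 16 - 16) = -414*(-29) = 12006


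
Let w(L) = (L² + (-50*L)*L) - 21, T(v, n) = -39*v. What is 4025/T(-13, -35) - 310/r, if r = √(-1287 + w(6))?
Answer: 4025/507 + 155*I*√3/48 ≈ 7.9389 + 5.5931*I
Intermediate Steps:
w(L) = -21 - 49*L² (w(L) = (L² - 50*L²) - 21 = -49*L² - 21 = -21 - 49*L²)
r = 32*I*√3 (r = √(-1287 + (-21 - 49*6²)) = √(-1287 + (-21 - 49*36)) = √(-1287 + (-21 - 1764)) = √(-1287 - 1785) = √(-3072) = 32*I*√3 ≈ 55.426*I)
4025/T(-13, -35) - 310/r = 4025/((-39*(-13))) - 310*(-I*√3/96) = 4025/507 - (-155)*I*√3/48 = 4025*(1/507) + 155*I*√3/48 = 4025/507 + 155*I*√3/48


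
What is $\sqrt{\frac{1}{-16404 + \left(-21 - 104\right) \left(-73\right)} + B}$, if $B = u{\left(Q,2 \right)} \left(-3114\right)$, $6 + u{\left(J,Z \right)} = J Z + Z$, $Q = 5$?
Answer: $\frac{i \sqrt{989950092523}}{7279} \approx 136.69 i$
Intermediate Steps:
$u{\left(J,Z \right)} = -6 + Z + J Z$ ($u{\left(J,Z \right)} = -6 + \left(J Z + Z\right) = -6 + \left(Z + J Z\right) = -6 + Z + J Z$)
$B = -18684$ ($B = \left(-6 + 2 + 5 \cdot 2\right) \left(-3114\right) = \left(-6 + 2 + 10\right) \left(-3114\right) = 6 \left(-3114\right) = -18684$)
$\sqrt{\frac{1}{-16404 + \left(-21 - 104\right) \left(-73\right)} + B} = \sqrt{\frac{1}{-16404 + \left(-21 - 104\right) \left(-73\right)} - 18684} = \sqrt{\frac{1}{-16404 - -9125} - 18684} = \sqrt{\frac{1}{-16404 + 9125} - 18684} = \sqrt{\frac{1}{-7279} - 18684} = \sqrt{- \frac{1}{7279} - 18684} = \sqrt{- \frac{136000837}{7279}} = \frac{i \sqrt{989950092523}}{7279}$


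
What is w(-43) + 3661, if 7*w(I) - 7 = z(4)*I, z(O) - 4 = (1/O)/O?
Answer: 407349/112 ≈ 3637.0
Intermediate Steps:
z(O) = 4 + O⁻² (z(O) = 4 + (1/O)/O = 4 + 1/(O*O) = 4 + O⁻²)
w(I) = 1 + 65*I/112 (w(I) = 1 + ((4 + 4⁻²)*I)/7 = 1 + ((4 + 1/16)*I)/7 = 1 + (65*I/16)/7 = 1 + 65*I/112)
w(-43) + 3661 = (1 + (65/112)*(-43)) + 3661 = (1 - 2795/112) + 3661 = -2683/112 + 3661 = 407349/112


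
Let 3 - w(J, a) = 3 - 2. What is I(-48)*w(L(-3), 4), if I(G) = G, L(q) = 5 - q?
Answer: -96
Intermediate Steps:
w(J, a) = 2 (w(J, a) = 3 - (3 - 2) = 3 - 1*1 = 3 - 1 = 2)
I(-48)*w(L(-3), 4) = -48*2 = -96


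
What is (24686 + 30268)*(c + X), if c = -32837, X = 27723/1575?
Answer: -315622510512/175 ≈ -1.8036e+9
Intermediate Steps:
X = 9241/525 (X = 27723*(1/1575) = 9241/525 ≈ 17.602)
(24686 + 30268)*(c + X) = (24686 + 30268)*(-32837 + 9241/525) = 54954*(-17230184/525) = -315622510512/175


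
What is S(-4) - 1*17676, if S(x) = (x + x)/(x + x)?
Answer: -17675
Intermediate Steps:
S(x) = 1 (S(x) = (2*x)/((2*x)) = (2*x)*(1/(2*x)) = 1)
S(-4) - 1*17676 = 1 - 1*17676 = 1 - 17676 = -17675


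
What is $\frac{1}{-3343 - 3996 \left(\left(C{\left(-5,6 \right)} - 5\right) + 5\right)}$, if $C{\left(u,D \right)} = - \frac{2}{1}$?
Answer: $\frac{1}{4649} \approx 0.0002151$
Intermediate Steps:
$C{\left(u,D \right)} = -2$ ($C{\left(u,D \right)} = \left(-2\right) 1 = -2$)
$\frac{1}{-3343 - 3996 \left(\left(C{\left(-5,6 \right)} - 5\right) + 5\right)} = \frac{1}{-3343 - 3996 \left(\left(-2 - 5\right) + 5\right)} = \frac{1}{-3343 - 3996 \left(-7 + 5\right)} = \frac{1}{-3343 - -7992} = \frac{1}{-3343 + 7992} = \frac{1}{4649}$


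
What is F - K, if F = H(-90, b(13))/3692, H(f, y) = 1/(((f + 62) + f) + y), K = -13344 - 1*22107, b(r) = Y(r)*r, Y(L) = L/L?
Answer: 13742934659/387660 ≈ 35451.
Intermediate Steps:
Y(L) = 1
b(r) = r (b(r) = 1*r = r)
K = -35451 (K = -13344 - 22107 = -35451)
H(f, y) = 1/(62 + y + 2*f) (H(f, y) = 1/(((62 + f) + f) + y) = 1/((62 + 2*f) + y) = 1/(62 + y + 2*f))
F = -1/387660 (F = 1/((62 + 13 + 2*(-90))*3692) = (1/3692)/(62 + 13 - 180) = (1/3692)/(-105) = -1/105*1/3692 = -1/387660 ≈ -2.5796e-6)
F - K = -1/387660 - 1*(-35451) = -1/387660 + 35451 = 13742934659/387660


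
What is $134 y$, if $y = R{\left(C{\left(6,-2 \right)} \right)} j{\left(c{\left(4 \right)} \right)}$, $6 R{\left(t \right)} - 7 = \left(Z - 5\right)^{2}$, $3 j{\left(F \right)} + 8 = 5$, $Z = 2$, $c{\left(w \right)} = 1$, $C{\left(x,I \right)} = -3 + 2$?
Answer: $- \frac{1072}{3} \approx -357.33$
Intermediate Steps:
$C{\left(x,I \right)} = -1$
$j{\left(F \right)} = -1$ ($j{\left(F \right)} = - \frac{8}{3} + \frac{1}{3} \cdot 5 = - \frac{8}{3} + \frac{5}{3} = -1$)
$R{\left(t \right)} = \frac{8}{3}$ ($R{\left(t \right)} = \frac{7}{6} + \frac{\left(2 - 5\right)^{2}}{6} = \frac{7}{6} + \frac{\left(-3\right)^{2}}{6} = \frac{7}{6} + \frac{1}{6} \cdot 9 = \frac{7}{6} + \frac{3}{2} = \frac{8}{3}$)
$y = - \frac{8}{3}$ ($y = \frac{8}{3} \left(-1\right) = - \frac{8}{3} \approx -2.6667$)
$134 y = 134 \left(- \frac{8}{3}\right) = - \frac{1072}{3}$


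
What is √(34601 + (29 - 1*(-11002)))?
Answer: 8*√713 ≈ 213.62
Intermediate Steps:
√(34601 + (29 - 1*(-11002))) = √(34601 + (29 + 11002)) = √(34601 + 11031) = √45632 = 8*√713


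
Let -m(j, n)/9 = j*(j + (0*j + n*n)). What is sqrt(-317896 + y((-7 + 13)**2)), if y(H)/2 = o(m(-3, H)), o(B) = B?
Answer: I*sqrt(248074) ≈ 498.07*I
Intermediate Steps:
m(j, n) = -9*j*(j + n**2) (m(j, n) = -9*j*(j + (0*j + n*n)) = -9*j*(j + (0 + n**2)) = -9*j*(j + n**2))
y(H) = -162 + 54*H**2 (y(H) = 2*(-9*(-3)*(-3 + H**2)) = 2*(-81 + 27*H**2) = -162 + 54*H**2)
sqrt(-317896 + y((-7 + 13)**2)) = sqrt(-317896 + (-162 + 54*((-7 + 13)**2)**2)) = sqrt(-317896 + (-162 + 54*(6**2)**2)) = sqrt(-317896 + (-162 + 54*36**2)) = sqrt(-317896 + (-162 + 54*1296)) = sqrt(-317896 + (-162 + 69984)) = sqrt(-317896 + 69822) = sqrt(-248074) = I*sqrt(248074)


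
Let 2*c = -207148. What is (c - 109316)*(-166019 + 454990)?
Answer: -61519036190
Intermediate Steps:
c = -103574 (c = (½)*(-207148) = -103574)
(c - 109316)*(-166019 + 454990) = (-103574 - 109316)*(-166019 + 454990) = -212890*288971 = -61519036190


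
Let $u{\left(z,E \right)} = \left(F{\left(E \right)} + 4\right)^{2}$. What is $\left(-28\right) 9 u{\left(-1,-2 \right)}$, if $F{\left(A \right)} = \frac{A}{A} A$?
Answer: $-1008$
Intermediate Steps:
$F{\left(A \right)} = A$ ($F{\left(A \right)} = 1 A = A$)
$u{\left(z,E \right)} = \left(4 + E\right)^{2}$ ($u{\left(z,E \right)} = \left(E + 4\right)^{2} = \left(4 + E\right)^{2}$)
$\left(-28\right) 9 u{\left(-1,-2 \right)} = \left(-28\right) 9 \left(4 - 2\right)^{2} = - 252 \cdot 2^{2} = \left(-252\right) 4 = -1008$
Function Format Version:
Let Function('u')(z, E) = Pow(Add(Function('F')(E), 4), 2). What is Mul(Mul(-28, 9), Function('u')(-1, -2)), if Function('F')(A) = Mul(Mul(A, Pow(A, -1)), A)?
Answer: -1008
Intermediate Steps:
Function('F')(A) = A (Function('F')(A) = Mul(1, A) = A)
Function('u')(z, E) = Pow(Add(4, E), 2) (Function('u')(z, E) = Pow(Add(E, 4), 2) = Pow(Add(4, E), 2))
Mul(Mul(-28, 9), Function('u')(-1, -2)) = Mul(Mul(-28, 9), Pow(Add(4, -2), 2)) = Mul(-252, Pow(2, 2)) = Mul(-252, 4) = -1008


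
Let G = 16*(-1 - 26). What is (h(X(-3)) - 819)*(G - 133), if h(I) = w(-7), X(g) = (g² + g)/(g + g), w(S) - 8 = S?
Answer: 462170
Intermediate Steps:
w(S) = 8 + S
G = -432 (G = 16*(-27) = -432)
X(g) = (g + g²)/(2*g) (X(g) = (g + g²)/((2*g)) = (g + g²)*(1/(2*g)) = (g + g²)/(2*g))
h(I) = 1 (h(I) = 8 - 7 = 1)
(h(X(-3)) - 819)*(G - 133) = (1 - 819)*(-432 - 133) = -818*(-565) = 462170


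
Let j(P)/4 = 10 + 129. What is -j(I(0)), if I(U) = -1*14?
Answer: -556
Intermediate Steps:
I(U) = -14
j(P) = 556 (j(P) = 4*(10 + 129) = 4*139 = 556)
-j(I(0)) = -1*556 = -556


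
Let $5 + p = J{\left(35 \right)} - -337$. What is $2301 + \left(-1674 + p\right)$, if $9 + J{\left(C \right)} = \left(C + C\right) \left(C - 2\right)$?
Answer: $3260$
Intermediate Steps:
$J{\left(C \right)} = -9 + 2 C \left(-2 + C\right)$ ($J{\left(C \right)} = -9 + \left(C + C\right) \left(C - 2\right) = -9 + 2 C \left(-2 + C\right)$)
$p = 2633$ ($p = -5 - -2638 = -5 + \left(\left(-9 - 140 + 2 \cdot 1225\right) + 337\right) = -5 + \left(\left(-9 - 140 + 2450\right) + 337\right) = -5 + \left(2301 + 337\right) = -5 + 2638 = 2633$)
$2301 + \left(-1674 + p\right) = 2301 + \left(-1674 + 2633\right) = 2301 + 959 = 3260$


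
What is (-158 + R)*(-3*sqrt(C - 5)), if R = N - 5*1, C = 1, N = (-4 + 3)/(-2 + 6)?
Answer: 1959*I/2 ≈ 979.5*I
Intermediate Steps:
N = -1/4 ≈ -0.25000
R = -21/4 (R = -1/4 - 5*1 = -1/4 - 5 = -21/4 ≈ -5.2500)
(-158 + R)*(-3*sqrt(C - 5)) = (-158 - 21/4)*(-3*sqrt(1 - 5)) = -(-1959)*sqrt(-4)/4 = -(-1959)*2*I/4 = -(-1959)*I/2 = 1959*I/2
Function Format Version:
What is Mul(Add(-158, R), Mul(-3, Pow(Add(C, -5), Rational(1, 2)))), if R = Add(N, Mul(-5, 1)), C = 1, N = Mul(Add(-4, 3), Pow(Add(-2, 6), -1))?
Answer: Mul(Rational(1959, 2), I) ≈ Mul(979.50, I)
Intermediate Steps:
N = Rational(-1, 4) (N = Mul(-1, Pow(4, -1)) = Mul(-1, Rational(1, 4)) = Rational(-1, 4) ≈ -0.25000)
R = Rational(-21, 4) (R = Add(Rational(-1, 4), Mul(-5, 1)) = Add(Rational(-1, 4), -5) = Rational(-21, 4) ≈ -5.2500)
Mul(Add(-158, R), Mul(-3, Pow(Add(C, -5), Rational(1, 2)))) = Mul(Add(-158, Rational(-21, 4)), Mul(-3, Pow(Add(1, -5), Rational(1, 2)))) = Mul(Rational(-653, 4), Mul(-3, Pow(-4, Rational(1, 2)))) = Mul(Rational(-653, 4), Mul(-3, Mul(2, I))) = Mul(Rational(-653, 4), Mul(-6, I)) = Mul(Rational(1959, 2), I)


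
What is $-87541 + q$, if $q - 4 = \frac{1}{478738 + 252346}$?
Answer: $- \frac{63996900107}{731084} \approx -87537.0$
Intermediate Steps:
$q = \frac{2924337}{731084}$ ($q = 4 + \frac{1}{478738 + 252346} = 4 + \frac{1}{731084} = \frac{2924337}{731084} \approx 4.0$)
$-87541 + q = -87541 + \frac{2924337}{731084} = - \frac{63996900107}{731084}$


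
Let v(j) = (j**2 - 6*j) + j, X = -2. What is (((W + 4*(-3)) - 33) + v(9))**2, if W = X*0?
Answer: 81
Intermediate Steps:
W = 0 (W = -2*0 = 0)
v(j) = j**2 - 5*j
(((W + 4*(-3)) - 33) + v(9))**2 = (((0 + 4*(-3)) - 33) + 9*(-5 + 9))**2 = (((0 - 12) - 33) + 9*4)**2 = ((-12 - 33) + 36)**2 = (-45 + 36)**2 = (-9)**2 = 81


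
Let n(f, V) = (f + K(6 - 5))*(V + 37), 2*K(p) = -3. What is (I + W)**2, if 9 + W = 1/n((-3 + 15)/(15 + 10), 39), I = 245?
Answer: 209162619649/3755844 ≈ 55690.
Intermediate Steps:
K(p) = -3/2 (K(p) = (1/2)*(-3) = -3/2)
n(f, V) = (37 + V)*(-3/2 + f) (n(f, V) = (f - 3/2)*(V + 37) = (-3/2 + f)*(37 + V) = (37 + V)*(-3/2 + f))
W = -17467/1938 (W = -9 + 1/(-111/2 + 37*((-3 + 15)/(15 + 10)) - 3/2*39 + 39*((-3 + 15)/(15 + 10))) = -9 + 1/(-111/2 + 37*(12/25) - 117/2 + 39*(12/25)) = -9 + 1/(-111/2 + 444/25 - 117/2 + 468/25) = -9 + 1/(-1938/25) = -9 - 25/1938 = -17467/1938 ≈ -9.0129)
(I + W)**2 = (245 - 17467/1938)**2 = (457343/1938)**2 = 209162619649/3755844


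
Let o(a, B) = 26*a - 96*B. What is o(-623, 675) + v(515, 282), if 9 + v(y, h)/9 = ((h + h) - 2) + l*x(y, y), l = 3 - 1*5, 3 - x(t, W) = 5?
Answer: -75985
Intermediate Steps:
x(t, W) = -2 (x(t, W) = 3 - 1*5 = 3 - 5 = -2)
l = -2 (l = 3 - 5 = -2)
o(a, B) = -96*B + 26*a
v(y, h) = -63 + 18*h (v(y, h) = -81 + 9*(((h + h) - 2) - 2*(-2)) = -81 + 9*((2*h - 2) + 4) = -81 + 9*((-2 + 2*h) + 4) = -81 + 9*(2 + 2*h) = -81 + (18 + 18*h) = -63 + 18*h)
o(-623, 675) + v(515, 282) = (-96*675 + 26*(-623)) + (-63 + 18*282) = (-64800 - 16198) + (-63 + 5076) = -80998 + 5013 = -75985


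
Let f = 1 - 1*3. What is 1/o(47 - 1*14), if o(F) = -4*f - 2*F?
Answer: -1/58 ≈ -0.017241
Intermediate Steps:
f = -2 (f = 1 - 3 = -2)
o(F) = 8 - 2*F (o(F) = -4*(-2) - 2*F = 8 - 2*F)
1/o(47 - 1*14) = 1/(8 - 2*(47 - 1*14)) = 1/(8 - 2*(47 - 14)) = 1/(8 - 2*33) = 1/(8 - 66) = 1/(-58) = -1/58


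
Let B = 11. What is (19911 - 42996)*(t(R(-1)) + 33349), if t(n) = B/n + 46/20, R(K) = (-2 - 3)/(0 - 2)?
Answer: -1540032669/2 ≈ -7.7002e+8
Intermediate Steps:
R(K) = 5/2 (R(K) = -5/(-2) = -5*(-½) = 5/2)
t(n) = 23/10 + 11/n (t(n) = 11/n + 46/20 = 11/n + 46*(1/20) = 11/n + 23/10 = 23/10 + 11/n)
(19911 - 42996)*(t(R(-1)) + 33349) = (19911 - 42996)*((23/10 + 11/(5/2)) + 33349) = -23085*((23/10 + 11*(⅖)) + 33349) = -23085*((23/10 + 22/5) + 33349) = -23085*(67/10 + 33349) = -23085*333557/10 = -1540032669/2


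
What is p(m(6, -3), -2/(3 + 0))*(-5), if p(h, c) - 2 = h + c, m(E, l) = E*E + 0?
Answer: -560/3 ≈ -186.67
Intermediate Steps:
m(E, l) = E² (m(E, l) = E² + 0 = E²)
p(h, c) = 2 + c + h (p(h, c) = 2 + (h + c) = 2 + (c + h) = 2 + c + h)
p(m(6, -3), -2/(3 + 0))*(-5) = (2 - 2/(3 + 0) + 6²)*(-5) = (2 - 2/3 + 36)*(-5) = (2 + (⅓)*(-2) + 36)*(-5) = (2 - ⅔ + 36)*(-5) = (112/3)*(-5) = -560/3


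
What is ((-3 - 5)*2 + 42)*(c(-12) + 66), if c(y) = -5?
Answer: 1586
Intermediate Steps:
((-3 - 5)*2 + 42)*(c(-12) + 66) = ((-3 - 5)*2 + 42)*(-5 + 66) = (-8*2 + 42)*61 = (-16 + 42)*61 = 26*61 = 1586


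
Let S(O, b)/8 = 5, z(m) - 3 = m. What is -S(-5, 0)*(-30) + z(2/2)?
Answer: 1204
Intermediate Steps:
z(m) = 3 + m
S(O, b) = 40 (S(O, b) = 8*5 = 40)
-S(-5, 0)*(-30) + z(2/2) = -1*40*(-30) + (3 + 2/2) = -40*(-30) + (3 + 2*(1/2)) = 1200 + (3 + 1) = 1200 + 4 = 1204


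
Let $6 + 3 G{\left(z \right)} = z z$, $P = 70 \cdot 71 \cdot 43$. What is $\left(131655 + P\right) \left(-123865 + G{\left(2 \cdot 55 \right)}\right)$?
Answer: $- \frac{124159062865}{3} \approx -4.1386 \cdot 10^{10}$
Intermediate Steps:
$P = 213710$ ($P = 4970 \cdot 43 = 213710$)
$G{\left(z \right)} = -2 + \frac{z^{2}}{3}$ ($G{\left(z \right)} = -2 + \frac{z z}{3} = -2 + \frac{z^{2}}{3}$)
$\left(131655 + P\right) \left(-123865 + G{\left(2 \cdot 55 \right)}\right) = \left(131655 + 213710\right) \left(-123865 - \left(2 - \frac{\left(2 \cdot 55\right)^{2}}{3}\right)\right) = 345365 \left(-123865 - \left(2 - \frac{110^{2}}{3}\right)\right) = 345365 \left(-123865 + \left(-2 + \frac{1}{3} \cdot 12100\right)\right) = 345365 \left(-123865 + \left(-2 + \frac{12100}{3}\right)\right) = 345365 \left(-123865 + \frac{12094}{3}\right) = 345365 \left(- \frac{359501}{3}\right) = - \frac{124159062865}{3}$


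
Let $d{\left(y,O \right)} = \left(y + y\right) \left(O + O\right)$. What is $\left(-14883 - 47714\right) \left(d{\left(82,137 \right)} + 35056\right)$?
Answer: $-5007259224$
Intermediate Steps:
$d{\left(y,O \right)} = 4 O y$ ($d{\left(y,O \right)} = 2 y 2 O = 4 O y$)
$\left(-14883 - 47714\right) \left(d{\left(82,137 \right)} + 35056\right) = \left(-14883 - 47714\right) \left(4 \cdot 137 \cdot 82 + 35056\right) = - 62597 \left(44936 + 35056\right) = \left(-62597\right) 79992 = -5007259224$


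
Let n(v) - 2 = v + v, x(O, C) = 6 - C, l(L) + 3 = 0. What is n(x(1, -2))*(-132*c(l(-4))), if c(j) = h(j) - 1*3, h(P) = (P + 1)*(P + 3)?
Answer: 7128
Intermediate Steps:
h(P) = (1 + P)*(3 + P)
l(L) = -3 (l(L) = -3 + 0 = -3)
c(j) = j² + 4*j (c(j) = (3 + j² + 4*j) - 1*3 = (3 + j² + 4*j) - 3 = j² + 4*j)
n(v) = 2 + 2*v (n(v) = 2 + (v + v) = 2 + 2*v)
n(x(1, -2))*(-132*c(l(-4))) = (2 + 2*(6 - 1*(-2)))*(-(-396)*(4 - 3)) = (2 + 2*(6 + 2))*(-(-396)) = (2 + 2*8)*(-132*(-3)) = (2 + 16)*396 = 18*396 = 7128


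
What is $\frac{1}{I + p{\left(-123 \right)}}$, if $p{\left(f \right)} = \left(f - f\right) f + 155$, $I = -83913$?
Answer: $- \frac{1}{83758} \approx -1.1939 \cdot 10^{-5}$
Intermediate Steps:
$p{\left(f \right)} = 155$ ($p{\left(f \right)} = 0 f + 155 = 0 + 155 = 155$)
$\frac{1}{I + p{\left(-123 \right)}} = \frac{1}{-83913 + 155} = \frac{1}{-83758} = - \frac{1}{83758}$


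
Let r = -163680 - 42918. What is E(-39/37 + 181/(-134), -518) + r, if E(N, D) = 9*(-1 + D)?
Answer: -211269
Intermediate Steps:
r = -206598
E(N, D) = -9 + 9*D
E(-39/37 + 181/(-134), -518) + r = (-9 + 9*(-518)) - 206598 = (-9 - 4662) - 206598 = -4671 - 206598 = -211269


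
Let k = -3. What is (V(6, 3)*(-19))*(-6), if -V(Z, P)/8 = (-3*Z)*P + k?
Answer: 51984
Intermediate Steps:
V(Z, P) = 24 + 24*P*Z (V(Z, P) = -8*((-3*Z)*P - 3) = -8*(-3*P*Z - 3) = -8*(-3 - 3*P*Z) = 24 + 24*P*Z)
(V(6, 3)*(-19))*(-6) = ((24 + 24*3*6)*(-19))*(-6) = ((24 + 432)*(-19))*(-6) = (456*(-19))*(-6) = -8664*(-6) = 51984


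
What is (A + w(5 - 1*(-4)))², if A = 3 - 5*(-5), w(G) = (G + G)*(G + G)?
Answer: 123904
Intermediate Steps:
w(G) = 4*G² (w(G) = (2*G)*(2*G) = 4*G²)
A = 28 (A = 3 + 25 = 28)
(A + w(5 - 1*(-4)))² = (28 + 4*(5 - 1*(-4))²)² = (28 + 4*(5 + 4)²)² = (28 + 4*9²)² = (28 + 4*81)² = (28 + 324)² = 352² = 123904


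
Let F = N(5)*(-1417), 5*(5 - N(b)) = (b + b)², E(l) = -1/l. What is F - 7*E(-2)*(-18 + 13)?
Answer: 42545/2 ≈ 21273.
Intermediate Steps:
N(b) = 5 - 4*b²/5 (N(b) = 5 - (b + b)²/5 = 5 - 4*b²/5)
F = 21255 (F = (5 - ⅘*5²)*(-1417) = (5 - ⅘*25)*(-1417) = (5 - 20)*(-1417) = -15*(-1417) = 21255)
F - 7*E(-2)*(-18 + 13) = 21255 - 7*(-1/(-2))*(-18 + 13) = 21255 - 7*(-1*(-½))*(-5) = 21255 - 7*(-5)/2 = 21255 - 7*(-5/2) = 21255 + 35/2 = 42545/2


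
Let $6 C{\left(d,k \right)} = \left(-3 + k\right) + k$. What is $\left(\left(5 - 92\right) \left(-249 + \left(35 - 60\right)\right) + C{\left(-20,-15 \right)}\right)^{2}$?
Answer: $\frac{2271952225}{4} \approx 5.6799 \cdot 10^{8}$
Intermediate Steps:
$C{\left(d,k \right)} = - \frac{1}{2} + \frac{k}{3}$ ($C{\left(d,k \right)} = \frac{\left(-3 + k\right) + k}{6} = \frac{-3 + 2 k}{6} = - \frac{1}{2} + \frac{k}{3}$)
$\left(\left(5 - 92\right) \left(-249 + \left(35 - 60\right)\right) + C{\left(-20,-15 \right)}\right)^{2} = \left(\left(5 - 92\right) \left(-249 + \left(35 - 60\right)\right) + \left(- \frac{1}{2} + \frac{1}{3} \left(-15\right)\right)\right)^{2} = \left(- 87 \left(-249 - 25\right) - \frac{11}{2}\right)^{2} = \left(\left(-87\right) \left(-274\right) - \frac{11}{2}\right)^{2} = \left(23838 - \frac{11}{2}\right)^{2} = \left(\frac{47665}{2}\right)^{2} = \frac{2271952225}{4}$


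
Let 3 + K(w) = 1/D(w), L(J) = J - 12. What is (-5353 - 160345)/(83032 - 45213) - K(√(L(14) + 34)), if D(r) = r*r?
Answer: -1918495/1361484 ≈ -1.4091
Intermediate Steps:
L(J) = -12 + J
D(r) = r²
K(w) = -3 + w⁻² (K(w) = -3 + 1/(w²) = -3 + w⁻²)
(-5353 - 160345)/(83032 - 45213) - K(√(L(14) + 34)) = (-5353 - 160345)/(83032 - 45213) - (-3 + (√((-12 + 14) + 34))⁻²) = -165698/37819 - (-3 + (√(2 + 34))⁻²) = -165698*1/37819 - (-3 + (√36)⁻²) = -165698/37819 - (-3 + 6⁻²) = -165698/37819 - (-3 + 1/36) = -165698/37819 - 1*(-107/36) = -165698/37819 + 107/36 = -1918495/1361484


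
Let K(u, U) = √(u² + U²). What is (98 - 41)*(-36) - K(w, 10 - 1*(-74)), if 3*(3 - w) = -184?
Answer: -2052 - √100753/3 ≈ -2157.8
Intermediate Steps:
w = 193/3 (w = 3 - ⅓*(-184) = 3 + 184/3 = 193/3 ≈ 64.333)
K(u, U) = √(U² + u²)
(98 - 41)*(-36) - K(w, 10 - 1*(-74)) = (98 - 41)*(-36) - √((10 - 1*(-74))² + (193/3)²) = 57*(-36) - √((10 + 74)² + 37249/9) = -2052 - √(84² + 37249/9) = -2052 - √(7056 + 37249/9) = -2052 - √(100753/9) = -2052 - √100753/3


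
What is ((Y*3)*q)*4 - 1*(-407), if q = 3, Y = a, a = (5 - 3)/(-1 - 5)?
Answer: 395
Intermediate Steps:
a = -⅓ (a = 2/(-6) = 2*(-⅙) = -⅓ ≈ -0.33333)
Y = -⅓ ≈ -0.33333
((Y*3)*q)*4 - 1*(-407) = (-⅓*3*3)*4 - 1*(-407) = -1*3*4 + 407 = -3*4 + 407 = -12 + 407 = 395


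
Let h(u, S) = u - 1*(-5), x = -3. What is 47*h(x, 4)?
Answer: 94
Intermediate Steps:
h(u, S) = 5 + u (h(u, S) = u + 5 = 5 + u)
47*h(x, 4) = 47*(5 - 3) = 47*2 = 94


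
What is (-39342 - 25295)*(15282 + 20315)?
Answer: -2300883289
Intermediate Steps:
(-39342 - 25295)*(15282 + 20315) = -64637*35597 = -2300883289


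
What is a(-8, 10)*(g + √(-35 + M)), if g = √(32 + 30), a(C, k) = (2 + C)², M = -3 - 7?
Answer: 36*√62 + 108*I*√5 ≈ 283.46 + 241.5*I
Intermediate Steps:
M = -10
g = √62 ≈ 7.8740
a(-8, 10)*(g + √(-35 + M)) = (2 - 8)²*(√62 + √(-35 - 10)) = (-6)²*(√62 + √(-45)) = 36*(√62 + 3*I*√5) = 36*√62 + 108*I*√5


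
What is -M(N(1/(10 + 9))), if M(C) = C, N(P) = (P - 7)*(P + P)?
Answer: 264/361 ≈ 0.73130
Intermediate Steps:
N(P) = 2*P*(-7 + P) (N(P) = (-7 + P)*(2*P) = 2*P*(-7 + P))
-M(N(1/(10 + 9))) = -2*(-7 + 1/(10 + 9))/(10 + 9) = -2*(-7 + 1/19)/19 = -2*(-132)/(19*19) = -1*(-264/361) = 264/361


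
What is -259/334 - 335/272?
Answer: -91169/45424 ≈ -2.0071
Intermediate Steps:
-259/334 - 335/272 = -91169/45424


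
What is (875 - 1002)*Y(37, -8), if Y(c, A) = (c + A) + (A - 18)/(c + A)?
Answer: -103505/29 ≈ -3569.1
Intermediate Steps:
Y(c, A) = A + c + (-18 + A)/(A + c) (Y(c, A) = (A + c) + (-18 + A)/(A + c) = A + c + (-18 + A)/(A + c))
(875 - 1002)*Y(37, -8) = (875 - 1002)*((-18 - 8 + (-8)² + 37² + 2*(-8)*37)/(-8 + 37)) = -127*(-18 - 8 + 64 + 1369 - 592)/29 = -127*815/29 = -103505/29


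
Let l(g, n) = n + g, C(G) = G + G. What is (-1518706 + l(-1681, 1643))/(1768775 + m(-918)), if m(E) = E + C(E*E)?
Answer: -1518744/3453305 ≈ -0.43979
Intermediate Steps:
C(G) = 2*G
l(g, n) = g + n
m(E) = E + 2*E**2 (m(E) = E + 2*(E*E) = E + 2*E**2)
(-1518706 + l(-1681, 1643))/(1768775 + m(-918)) = (-1518706 + (-1681 + 1643))/(1768775 - 918*(1 + 2*(-918))) = (-1518706 - 38)/(1768775 - 918*(1 - 1836)) = -1518744/(1768775 - 918*(-1835)) = -1518744/(1768775 + 1684530) = -1518744/3453305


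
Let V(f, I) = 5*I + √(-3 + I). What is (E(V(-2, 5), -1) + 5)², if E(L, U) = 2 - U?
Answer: 64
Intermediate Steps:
V(f, I) = √(-3 + I) + 5*I
(E(V(-2, 5), -1) + 5)² = ((2 - 1*(-1)) + 5)² = ((2 + 1) + 5)² = (3 + 5)² = 8² = 64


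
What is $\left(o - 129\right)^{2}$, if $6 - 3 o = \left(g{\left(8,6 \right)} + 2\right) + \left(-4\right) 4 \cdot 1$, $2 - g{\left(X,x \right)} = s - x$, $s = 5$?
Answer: $\frac{136900}{9} \approx 15211.0$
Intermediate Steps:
$g{\left(X,x \right)} = -3 + x$ ($g{\left(X,x \right)} = 2 - \left(5 - x\right) = 2 + \left(-5 + x\right) = -3 + x$)
$o = \frac{17}{3}$ ($o = 2 - \frac{\left(\left(-3 + 6\right) + 2\right) + \left(-4\right) 4 \cdot 1}{3} = 2 - \frac{\left(3 + 2\right) - 16}{3} = 2 - \frac{5 - 16}{3} = 2 - - \frac{11}{3} = 2 + \frac{11}{3} = \frac{17}{3} \approx 5.6667$)
$\left(o - 129\right)^{2} = \left(\frac{17}{3} - 129\right)^{2} = \left(- \frac{370}{3}\right)^{2} = \frac{136900}{9}$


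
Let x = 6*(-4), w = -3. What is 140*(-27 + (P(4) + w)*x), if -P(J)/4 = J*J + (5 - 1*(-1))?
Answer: 301980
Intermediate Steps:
P(J) = -24 - 4*J**2 (P(J) = -4*(J*J + (5 - 1*(-1))) = -4*(J**2 + (5 + 1)) = -4*(J**2 + 6) = -4*(6 + J**2) = -24 - 4*J**2)
x = -24
140*(-27 + (P(4) + w)*x) = 140*(-27 + ((-24 - 4*4**2) - 3)*(-24)) = 140*(-27 + ((-24 - 4*16) - 3)*(-24)) = 140*(-27 + ((-24 - 64) - 3)*(-24)) = 140*(-27 + (-88 - 3)*(-24)) = 140*(-27 - 91*(-24)) = 140*(-27 + 2184) = 140*2157 = 301980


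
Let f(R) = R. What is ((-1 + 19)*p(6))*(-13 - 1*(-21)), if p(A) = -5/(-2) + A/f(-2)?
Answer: -72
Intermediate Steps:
p(A) = 5/2 - A/2 (p(A) = -5/(-2) + A/(-2) = -5*(-1/2) + A*(-1/2) = 5/2 - A/2)
((-1 + 19)*p(6))*(-13 - 1*(-21)) = ((-1 + 19)*(5/2 - 1/2*6))*(-13 - 1*(-21)) = (18*(5/2 - 3))*(-13 + 21) = (18*(-1/2))*8 = -9*8 = -72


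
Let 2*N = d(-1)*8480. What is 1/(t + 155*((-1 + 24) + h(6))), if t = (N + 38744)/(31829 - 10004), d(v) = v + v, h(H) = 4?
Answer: 75/313979 ≈ 0.00023887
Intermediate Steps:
d(v) = 2*v
N = -8480 (N = ((2*(-1))*8480)/2 = (-2*8480)/2 = (½)*(-16960) = -8480)
t = 104/75 (t = (-8480 + 38744)/(31829 - 10004) = 30264/21825 = 30264*(1/21825) = 104/75 ≈ 1.3867)
1/(t + 155*((-1 + 24) + h(6))) = 1/(104/75 + 155*((-1 + 24) + 4)) = 1/(104/75 + 155*(23 + 4)) = 1/(104/75 + 155*27) = 1/(104/75 + 4185) = 1/(313979/75) = 75/313979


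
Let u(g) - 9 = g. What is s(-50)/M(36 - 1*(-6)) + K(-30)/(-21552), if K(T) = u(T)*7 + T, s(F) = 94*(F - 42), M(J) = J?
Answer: -31062377/150864 ≈ -205.90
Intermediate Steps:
u(g) = 9 + g
s(F) = -3948 + 94*F (s(F) = 94*(-42 + F) = -3948 + 94*F)
K(T) = 63 + 8*T (K(T) = (9 + T)*7 + T = (63 + 7*T) + T = 63 + 8*T)
s(-50)/M(36 - 1*(-6)) + K(-30)/(-21552) = (-3948 + 94*(-50))/(36 - 1*(-6)) + (63 + 8*(-30))/(-21552) = (-3948 - 4700)/(36 + 6) + (63 - 240)*(-1/21552) = -8648/42 - 177*(-1/21552) = -8648*1/42 + 59/7184 = -4324/21 + 59/7184 = -31062377/150864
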